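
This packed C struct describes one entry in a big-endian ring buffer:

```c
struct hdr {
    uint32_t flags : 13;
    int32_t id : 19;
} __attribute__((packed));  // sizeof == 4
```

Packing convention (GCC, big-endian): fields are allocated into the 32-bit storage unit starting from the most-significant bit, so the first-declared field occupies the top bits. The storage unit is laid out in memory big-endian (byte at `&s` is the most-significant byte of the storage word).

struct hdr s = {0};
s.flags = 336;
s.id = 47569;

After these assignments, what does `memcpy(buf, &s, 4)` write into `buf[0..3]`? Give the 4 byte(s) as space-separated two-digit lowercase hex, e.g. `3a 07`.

0a 80 b9 d1

[19+:13] flags=336 & 0x1fff = 0x150; word=0x0a800000
[0+:19] id=47569 & 0x7ffff = 0xb9d1; word=0x0a80b9d1
word = 0x0a80b9d1 → big-endian bytes:
  [0]=0x0a  [1]=0x80  [2]=0xb9  [3]=0xd1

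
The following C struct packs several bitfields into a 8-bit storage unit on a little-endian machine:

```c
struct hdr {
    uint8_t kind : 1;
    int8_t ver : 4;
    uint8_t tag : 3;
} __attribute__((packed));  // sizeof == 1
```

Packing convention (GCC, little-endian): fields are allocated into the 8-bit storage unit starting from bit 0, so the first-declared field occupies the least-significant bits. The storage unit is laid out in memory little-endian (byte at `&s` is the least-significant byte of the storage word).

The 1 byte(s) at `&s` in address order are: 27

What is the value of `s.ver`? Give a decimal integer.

3

[0]=0x27 (little-endian) → word 0x27
kind:1 @ bit 0 → (0x27>>0)&0x1 = 0x1
ver:4 @ bit 1 → (0x27>>1)&0xf = 0x3  ←
tag:3 @ bit 5 → (0x27>>5)&0x7 = 0x1
ver signed 4b, MSB=0: value = 3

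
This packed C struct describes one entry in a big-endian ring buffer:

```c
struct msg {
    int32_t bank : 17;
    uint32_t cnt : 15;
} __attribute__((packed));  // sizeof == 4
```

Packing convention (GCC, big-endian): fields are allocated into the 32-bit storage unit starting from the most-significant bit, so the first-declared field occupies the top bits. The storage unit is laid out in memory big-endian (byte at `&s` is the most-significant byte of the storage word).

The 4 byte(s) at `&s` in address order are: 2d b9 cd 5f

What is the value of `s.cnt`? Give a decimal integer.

19807

[0]=0x2d [1]=0xb9 [2]=0xcd [3]=0x5f (big-endian) → word 0x2db9cd5f
bank:17 @ bit 15 → (0x2db9cd5f>>15)&0x1ffff = 0x5b73
cnt:15 @ bit 0 → (0x2db9cd5f>>0)&0x7fff = 0x4d5f  ←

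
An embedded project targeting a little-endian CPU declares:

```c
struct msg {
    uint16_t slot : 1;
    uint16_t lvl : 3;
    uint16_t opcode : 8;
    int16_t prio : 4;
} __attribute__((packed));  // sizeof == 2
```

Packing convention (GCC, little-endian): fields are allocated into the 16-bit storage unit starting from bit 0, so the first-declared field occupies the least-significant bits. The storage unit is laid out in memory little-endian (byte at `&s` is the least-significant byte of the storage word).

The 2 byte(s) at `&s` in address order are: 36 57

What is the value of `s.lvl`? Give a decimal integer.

[0]=0x36 [1]=0x57 (little-endian) → word 0x5736
slot:1 @ bit 0 → (0x5736>>0)&0x1 = 0x0
lvl:3 @ bit 1 → (0x5736>>1)&0x7 = 0x3  ←
opcode:8 @ bit 4 → (0x5736>>4)&0xff = 0x73
prio:4 @ bit 12 → (0x5736>>12)&0xf = 0x5

3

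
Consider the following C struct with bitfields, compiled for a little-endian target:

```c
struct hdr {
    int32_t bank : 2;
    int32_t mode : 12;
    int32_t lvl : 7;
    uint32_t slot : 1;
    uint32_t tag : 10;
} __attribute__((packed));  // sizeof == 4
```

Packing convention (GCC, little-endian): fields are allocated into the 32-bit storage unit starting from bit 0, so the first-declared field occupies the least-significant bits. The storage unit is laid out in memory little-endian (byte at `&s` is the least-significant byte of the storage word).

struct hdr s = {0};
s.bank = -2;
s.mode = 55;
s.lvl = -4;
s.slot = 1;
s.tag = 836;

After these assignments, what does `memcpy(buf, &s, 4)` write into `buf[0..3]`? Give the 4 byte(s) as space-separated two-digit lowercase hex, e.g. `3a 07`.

de 00 3f d1

[0+:2] bank=-2 & 0x3 = 0x2; word=0x00000002
[2+:12] mode=55 & 0xfff = 0x37; word=0x000000de
[14+:7] lvl=-4 & 0x7f = 0x7c; word=0x001f00de
[21+:1] slot=1 & 0x1 = 0x1; word=0x003f00de
[22+:10] tag=836 & 0x3ff = 0x344; word=0xd13f00de
word = 0xd13f00de → little-endian bytes:
  [0]=0xde  [1]=0x00  [2]=0x3f  [3]=0xd1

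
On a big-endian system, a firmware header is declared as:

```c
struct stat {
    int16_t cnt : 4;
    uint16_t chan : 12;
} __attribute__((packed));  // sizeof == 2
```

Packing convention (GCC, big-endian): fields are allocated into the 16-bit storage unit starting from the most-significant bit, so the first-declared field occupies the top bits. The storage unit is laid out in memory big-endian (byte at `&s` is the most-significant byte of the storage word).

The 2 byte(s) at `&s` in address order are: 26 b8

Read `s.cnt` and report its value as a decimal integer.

[0]=0x26 [1]=0xb8 (big-endian) → word 0x26b8
cnt [12+:4] = (word>>12) & 0xf = 2  ←
chan [0+:12] = (word>>0) & 0xfff = 1720
cnt signed 4b, MSB=0: value = 2

2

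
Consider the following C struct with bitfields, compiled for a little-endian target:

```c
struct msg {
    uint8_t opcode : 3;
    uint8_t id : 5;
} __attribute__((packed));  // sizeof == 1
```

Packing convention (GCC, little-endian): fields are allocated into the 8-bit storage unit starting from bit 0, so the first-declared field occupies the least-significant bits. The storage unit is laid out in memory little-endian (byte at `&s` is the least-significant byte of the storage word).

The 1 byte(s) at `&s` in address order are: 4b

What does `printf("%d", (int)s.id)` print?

[0]=0x4b (little-endian) → word 0x4b
opcode [0+:3] = (word>>0) & 0x7 = 3
id [3+:5] = (word>>3) & 0x1f = 9  ←

9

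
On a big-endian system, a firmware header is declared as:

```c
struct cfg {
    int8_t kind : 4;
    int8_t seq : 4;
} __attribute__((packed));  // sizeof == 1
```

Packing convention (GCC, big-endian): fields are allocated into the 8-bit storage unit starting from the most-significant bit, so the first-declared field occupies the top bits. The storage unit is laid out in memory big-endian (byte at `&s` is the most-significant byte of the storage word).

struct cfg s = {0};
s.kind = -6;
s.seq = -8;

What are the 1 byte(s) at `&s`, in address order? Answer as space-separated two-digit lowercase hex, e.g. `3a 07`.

kind:4 = -6 → 0xa << 4 → word 0xa0
seq:4 = -8 → 0x8 << 0 → word 0xa8
word = 0xa8 → big-endian bytes:
  [0]=0xa8

a8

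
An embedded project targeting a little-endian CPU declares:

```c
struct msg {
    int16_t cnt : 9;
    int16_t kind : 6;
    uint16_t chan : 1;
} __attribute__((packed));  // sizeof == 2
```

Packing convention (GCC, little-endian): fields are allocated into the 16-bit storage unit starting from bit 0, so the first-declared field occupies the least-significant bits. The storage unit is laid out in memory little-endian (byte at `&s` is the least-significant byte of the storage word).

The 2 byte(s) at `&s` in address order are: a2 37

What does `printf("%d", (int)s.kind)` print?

27

[0]=0xa2 [1]=0x37 (little-endian) → word 0x37a2
cnt [0+:9] = (word>>0) & 0x1ff = 418
kind [9+:6] = (word>>9) & 0x3f = 27  ←
chan [15+:1] = (word>>15) & 0x1 = 0
kind signed 6b, MSB=0: value = 27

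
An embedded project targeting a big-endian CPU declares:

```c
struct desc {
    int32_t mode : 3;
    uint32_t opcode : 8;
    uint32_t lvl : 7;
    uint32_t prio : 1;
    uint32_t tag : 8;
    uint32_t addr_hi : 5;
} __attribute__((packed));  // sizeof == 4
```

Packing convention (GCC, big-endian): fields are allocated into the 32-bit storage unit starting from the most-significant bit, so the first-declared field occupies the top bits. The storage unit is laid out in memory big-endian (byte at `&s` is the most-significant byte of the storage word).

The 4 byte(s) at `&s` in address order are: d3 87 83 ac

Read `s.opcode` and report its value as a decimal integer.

[0]=0xd3 [1]=0x87 [2]=0x83 [3]=0xac (big-endian) → word 0xd38783ac
mode [29+:3] = (word>>29) & 0x7 = 6
opcode [21+:8] = (word>>21) & 0xff = 156  ←
lvl [14+:7] = (word>>14) & 0x7f = 30
prio [13+:1] = (word>>13) & 0x1 = 0
tag [5+:8] = (word>>5) & 0xff = 29
addr_hi [0+:5] = (word>>0) & 0x1f = 12

156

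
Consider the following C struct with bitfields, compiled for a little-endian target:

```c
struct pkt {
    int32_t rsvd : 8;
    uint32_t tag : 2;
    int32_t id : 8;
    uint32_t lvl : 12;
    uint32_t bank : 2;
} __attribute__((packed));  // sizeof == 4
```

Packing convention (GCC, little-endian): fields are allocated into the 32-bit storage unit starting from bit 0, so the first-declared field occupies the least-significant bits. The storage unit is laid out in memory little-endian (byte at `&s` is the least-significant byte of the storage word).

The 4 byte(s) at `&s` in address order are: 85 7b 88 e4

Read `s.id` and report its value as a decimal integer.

30

[0]=0x85 [1]=0x7b [2]=0x88 [3]=0xe4 (little-endian) → word 0xe4887b85
rsvd [0+:8] = (word>>0) & 0xff = 133
tag [8+:2] = (word>>8) & 0x3 = 3
id [10+:8] = (word>>10) & 0xff = 30  ←
lvl [18+:12] = (word>>18) & 0xfff = 2338
bank [30+:2] = (word>>30) & 0x3 = 3
id signed 8b, MSB=0: value = 30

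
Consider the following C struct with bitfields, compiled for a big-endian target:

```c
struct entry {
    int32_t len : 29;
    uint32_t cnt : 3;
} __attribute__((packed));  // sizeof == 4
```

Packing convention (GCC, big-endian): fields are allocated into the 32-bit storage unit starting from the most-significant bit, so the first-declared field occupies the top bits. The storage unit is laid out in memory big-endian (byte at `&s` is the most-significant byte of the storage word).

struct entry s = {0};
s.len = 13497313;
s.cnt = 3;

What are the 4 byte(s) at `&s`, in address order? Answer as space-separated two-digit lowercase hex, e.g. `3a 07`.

len (29b) val=13497313 bits=0xcdf3e1 at bit 3: 0x066f9f08
cnt (3b) val=3 bits=0x3 at bit 0: 0x066f9f0b
word = 0x066f9f0b → big-endian bytes:
  [0]=0x06  [1]=0x6f  [2]=0x9f  [3]=0x0b

06 6f 9f 0b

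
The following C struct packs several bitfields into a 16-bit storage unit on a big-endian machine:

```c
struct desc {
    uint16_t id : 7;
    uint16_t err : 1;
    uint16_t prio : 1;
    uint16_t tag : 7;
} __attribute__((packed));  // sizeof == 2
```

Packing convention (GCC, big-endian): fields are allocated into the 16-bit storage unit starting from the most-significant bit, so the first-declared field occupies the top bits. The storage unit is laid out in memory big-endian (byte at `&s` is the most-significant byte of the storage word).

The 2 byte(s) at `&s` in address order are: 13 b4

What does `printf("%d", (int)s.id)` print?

9

[0]=0x13 [1]=0xb4 (big-endian) → word 0x13b4
id:7 @ bit 9 → (0x13b4>>9)&0x7f = 0x9  ←
err:1 @ bit 8 → (0x13b4>>8)&0x1 = 0x1
prio:1 @ bit 7 → (0x13b4>>7)&0x1 = 0x1
tag:7 @ bit 0 → (0x13b4>>0)&0x7f = 0x34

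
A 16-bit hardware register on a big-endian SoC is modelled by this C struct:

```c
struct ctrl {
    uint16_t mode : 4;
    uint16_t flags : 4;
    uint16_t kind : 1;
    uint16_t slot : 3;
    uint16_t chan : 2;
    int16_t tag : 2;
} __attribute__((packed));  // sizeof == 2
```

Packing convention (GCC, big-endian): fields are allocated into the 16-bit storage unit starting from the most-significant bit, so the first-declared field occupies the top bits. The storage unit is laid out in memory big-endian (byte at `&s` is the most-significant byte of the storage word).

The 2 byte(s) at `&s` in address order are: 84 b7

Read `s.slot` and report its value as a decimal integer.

[0]=0x84 [1]=0xb7 (big-endian) → word 0x84b7
mode:4 @ bit 12 → (0x84b7>>12)&0xf = 0x8
flags:4 @ bit 8 → (0x84b7>>8)&0xf = 0x4
kind:1 @ bit 7 → (0x84b7>>7)&0x1 = 0x1
slot:3 @ bit 4 → (0x84b7>>4)&0x7 = 0x3  ←
chan:2 @ bit 2 → (0x84b7>>2)&0x3 = 0x1
tag:2 @ bit 0 → (0x84b7>>0)&0x3 = 0x3

3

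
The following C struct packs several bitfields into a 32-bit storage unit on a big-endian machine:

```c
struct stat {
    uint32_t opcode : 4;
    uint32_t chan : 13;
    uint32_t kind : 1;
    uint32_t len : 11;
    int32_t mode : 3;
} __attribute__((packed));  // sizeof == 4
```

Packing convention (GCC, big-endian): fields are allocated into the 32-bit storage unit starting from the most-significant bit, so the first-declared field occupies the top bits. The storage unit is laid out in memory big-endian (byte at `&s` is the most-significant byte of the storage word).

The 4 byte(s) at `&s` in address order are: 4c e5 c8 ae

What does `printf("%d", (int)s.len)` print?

[0]=0x4c [1]=0xe5 [2]=0xc8 [3]=0xae (big-endian) → word 0x4ce5c8ae
opcode [28+:4] = (word>>28) & 0xf = 4
chan [15+:13] = (word>>15) & 0x1fff = 6603
kind [14+:1] = (word>>14) & 0x1 = 1
len [3+:11] = (word>>3) & 0x7ff = 277  ←
mode [0+:3] = (word>>0) & 0x7 = 6

277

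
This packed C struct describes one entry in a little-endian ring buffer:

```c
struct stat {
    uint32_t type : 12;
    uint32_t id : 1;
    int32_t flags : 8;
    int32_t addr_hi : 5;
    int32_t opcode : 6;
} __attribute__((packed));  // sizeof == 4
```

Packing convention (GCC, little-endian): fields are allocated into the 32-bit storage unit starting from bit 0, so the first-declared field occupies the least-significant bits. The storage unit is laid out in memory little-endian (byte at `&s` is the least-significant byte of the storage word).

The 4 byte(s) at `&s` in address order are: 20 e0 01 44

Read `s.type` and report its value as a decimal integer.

[0]=0x20 [1]=0xe0 [2]=0x01 [3]=0x44 (little-endian) → word 0x4401e020
type:12 @ bit 0 → (0x4401e020>>0)&0xfff = 0x20  ←
id:1 @ bit 12 → (0x4401e020>>12)&0x1 = 0x0
flags:8 @ bit 13 → (0x4401e020>>13)&0xff = 0xf
addr_hi:5 @ bit 21 → (0x4401e020>>21)&0x1f = 0x0
opcode:6 @ bit 26 → (0x4401e020>>26)&0x3f = 0x11

32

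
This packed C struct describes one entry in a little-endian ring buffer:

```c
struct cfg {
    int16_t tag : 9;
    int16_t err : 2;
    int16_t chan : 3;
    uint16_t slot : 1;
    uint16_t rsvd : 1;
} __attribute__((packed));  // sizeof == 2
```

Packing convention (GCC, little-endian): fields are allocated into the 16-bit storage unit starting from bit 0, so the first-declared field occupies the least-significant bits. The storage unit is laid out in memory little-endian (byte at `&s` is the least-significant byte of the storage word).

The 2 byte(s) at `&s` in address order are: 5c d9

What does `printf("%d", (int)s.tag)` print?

[0]=0x5c [1]=0xd9 (little-endian) → word 0xd95c
tag [0+:9] = (word>>0) & 0x1ff = 348  ←
err [9+:2] = (word>>9) & 0x3 = 0
chan [11+:3] = (word>>11) & 0x7 = 3
slot [14+:1] = (word>>14) & 0x1 = 1
rsvd [15+:1] = (word>>15) & 0x1 = 1
tag signed 9b, MSB=1: 348 - 512 = -164

-164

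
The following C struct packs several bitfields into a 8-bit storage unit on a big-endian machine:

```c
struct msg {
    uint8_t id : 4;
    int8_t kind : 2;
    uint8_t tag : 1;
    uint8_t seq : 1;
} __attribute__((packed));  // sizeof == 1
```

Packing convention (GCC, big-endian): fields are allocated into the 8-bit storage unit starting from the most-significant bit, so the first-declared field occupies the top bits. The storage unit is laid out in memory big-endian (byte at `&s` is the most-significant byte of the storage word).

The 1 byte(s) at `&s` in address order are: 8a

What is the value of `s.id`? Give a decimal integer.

8

[0]=0x8a (big-endian) → word 0x8a
id [4+:4] = (word>>4) & 0xf = 8  ←
kind [2+:2] = (word>>2) & 0x3 = 2
tag [1+:1] = (word>>1) & 0x1 = 1
seq [0+:1] = (word>>0) & 0x1 = 0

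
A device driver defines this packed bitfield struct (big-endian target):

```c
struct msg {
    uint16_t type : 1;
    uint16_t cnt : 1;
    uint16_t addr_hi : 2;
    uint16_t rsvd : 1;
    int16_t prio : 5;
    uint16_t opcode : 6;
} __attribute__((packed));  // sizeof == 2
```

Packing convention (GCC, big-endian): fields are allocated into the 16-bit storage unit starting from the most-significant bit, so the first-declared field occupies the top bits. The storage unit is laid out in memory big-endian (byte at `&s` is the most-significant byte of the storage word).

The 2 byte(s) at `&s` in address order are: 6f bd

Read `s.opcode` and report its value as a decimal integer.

[0]=0x6f [1]=0xbd (big-endian) → word 0x6fbd
type:1 @ bit 15 → (0x6fbd>>15)&0x1 = 0x0
cnt:1 @ bit 14 → (0x6fbd>>14)&0x1 = 0x1
addr_hi:2 @ bit 12 → (0x6fbd>>12)&0x3 = 0x2
rsvd:1 @ bit 11 → (0x6fbd>>11)&0x1 = 0x1
prio:5 @ bit 6 → (0x6fbd>>6)&0x1f = 0x1e
opcode:6 @ bit 0 → (0x6fbd>>0)&0x3f = 0x3d  ←

61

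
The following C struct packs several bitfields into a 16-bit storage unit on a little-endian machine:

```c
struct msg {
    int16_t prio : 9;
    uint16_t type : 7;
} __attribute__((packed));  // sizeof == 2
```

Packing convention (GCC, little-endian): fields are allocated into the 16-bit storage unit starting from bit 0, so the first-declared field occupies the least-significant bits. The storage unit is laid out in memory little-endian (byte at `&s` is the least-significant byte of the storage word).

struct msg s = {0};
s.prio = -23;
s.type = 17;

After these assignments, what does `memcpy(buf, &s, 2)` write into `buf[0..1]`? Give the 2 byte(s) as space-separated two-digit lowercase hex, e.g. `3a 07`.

[0+:9] prio=-23 & 0x1ff = 0x1e9; word=0x01e9
[9+:7] type=17 & 0x7f = 0x11; word=0x23e9
word = 0x23e9 → little-endian bytes:
  [0]=0xe9  [1]=0x23

e9 23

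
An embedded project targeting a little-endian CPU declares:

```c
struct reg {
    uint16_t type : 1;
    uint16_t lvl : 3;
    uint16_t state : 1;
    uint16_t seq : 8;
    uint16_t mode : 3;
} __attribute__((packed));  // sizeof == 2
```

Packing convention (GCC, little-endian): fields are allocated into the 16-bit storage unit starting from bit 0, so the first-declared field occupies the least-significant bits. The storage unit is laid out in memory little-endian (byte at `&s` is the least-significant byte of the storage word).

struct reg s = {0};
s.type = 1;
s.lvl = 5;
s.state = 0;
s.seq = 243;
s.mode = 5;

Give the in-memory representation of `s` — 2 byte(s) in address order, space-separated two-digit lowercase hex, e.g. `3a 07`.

6b be

type:1 = 1 → 0x1 << 0 → word 0x0001
lvl:3 = 5 → 0x5 << 1 → word 0x000b
state:1 = 0 → 0x0 << 4 → word 0x000b
seq:8 = 243 → 0xf3 << 5 → word 0x1e6b
mode:3 = 5 → 0x5 << 13 → word 0xbe6b
word = 0xbe6b → little-endian bytes:
  [0]=0x6b  [1]=0xbe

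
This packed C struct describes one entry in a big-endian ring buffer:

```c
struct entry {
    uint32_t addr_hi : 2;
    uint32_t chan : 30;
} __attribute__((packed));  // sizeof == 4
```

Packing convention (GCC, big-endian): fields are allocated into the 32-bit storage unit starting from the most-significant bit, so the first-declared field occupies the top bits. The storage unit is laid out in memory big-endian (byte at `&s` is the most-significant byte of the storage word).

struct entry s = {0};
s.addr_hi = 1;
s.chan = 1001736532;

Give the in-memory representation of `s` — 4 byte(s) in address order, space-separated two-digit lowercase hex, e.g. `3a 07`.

[30+:2] addr_hi=1 & 0x3 = 0x1; word=0x40000000
[0+:30] chan=1001736532 & 0x3fffffff = 0x3bb54954; word=0x7bb54954
word = 0x7bb54954 → big-endian bytes:
  [0]=0x7b  [1]=0xb5  [2]=0x49  [3]=0x54

7b b5 49 54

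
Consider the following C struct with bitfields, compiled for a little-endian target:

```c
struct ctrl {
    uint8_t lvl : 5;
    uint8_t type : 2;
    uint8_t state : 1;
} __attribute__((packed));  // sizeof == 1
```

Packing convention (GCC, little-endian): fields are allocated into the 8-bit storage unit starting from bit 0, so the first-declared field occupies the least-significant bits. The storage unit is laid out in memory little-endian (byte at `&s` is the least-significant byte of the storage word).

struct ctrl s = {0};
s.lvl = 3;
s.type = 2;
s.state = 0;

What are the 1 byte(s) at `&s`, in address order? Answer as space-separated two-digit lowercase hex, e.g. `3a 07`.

43

lvl (5b) val=3 bits=0x3 at bit 0: 0x03
type (2b) val=2 bits=0x2 at bit 5: 0x43
state (1b) val=0 bits=0x0 at bit 7: 0x43
word = 0x43 → little-endian bytes:
  [0]=0x43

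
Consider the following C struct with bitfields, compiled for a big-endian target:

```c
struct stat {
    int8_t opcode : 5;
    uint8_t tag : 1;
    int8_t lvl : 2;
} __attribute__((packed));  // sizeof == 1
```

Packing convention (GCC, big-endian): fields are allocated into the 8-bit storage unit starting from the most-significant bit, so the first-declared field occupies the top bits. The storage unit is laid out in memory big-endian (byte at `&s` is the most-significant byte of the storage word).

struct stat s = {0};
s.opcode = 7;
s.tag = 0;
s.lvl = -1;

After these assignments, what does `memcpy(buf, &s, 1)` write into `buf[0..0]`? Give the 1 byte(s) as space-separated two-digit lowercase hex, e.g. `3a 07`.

[3+:5] opcode=7 & 0x1f = 0x7; word=0x38
[2+:1] tag=0 & 0x1 = 0x0; word=0x38
[0+:2] lvl=-1 & 0x3 = 0x3; word=0x3b
word = 0x3b → big-endian bytes:
  [0]=0x3b

3b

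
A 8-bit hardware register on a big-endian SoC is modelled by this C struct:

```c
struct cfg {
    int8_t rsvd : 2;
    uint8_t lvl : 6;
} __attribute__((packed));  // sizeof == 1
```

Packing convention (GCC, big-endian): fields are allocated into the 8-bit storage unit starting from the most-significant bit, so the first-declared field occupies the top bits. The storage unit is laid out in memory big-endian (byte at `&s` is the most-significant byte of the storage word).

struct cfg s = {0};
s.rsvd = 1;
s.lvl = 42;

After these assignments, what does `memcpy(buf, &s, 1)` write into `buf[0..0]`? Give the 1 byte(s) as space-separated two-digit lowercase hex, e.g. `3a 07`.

rsvd:2 = 1 → 0x1 << 6 → word 0x40
lvl:6 = 42 → 0x2a << 0 → word 0x6a
word = 0x6a → big-endian bytes:
  [0]=0x6a

6a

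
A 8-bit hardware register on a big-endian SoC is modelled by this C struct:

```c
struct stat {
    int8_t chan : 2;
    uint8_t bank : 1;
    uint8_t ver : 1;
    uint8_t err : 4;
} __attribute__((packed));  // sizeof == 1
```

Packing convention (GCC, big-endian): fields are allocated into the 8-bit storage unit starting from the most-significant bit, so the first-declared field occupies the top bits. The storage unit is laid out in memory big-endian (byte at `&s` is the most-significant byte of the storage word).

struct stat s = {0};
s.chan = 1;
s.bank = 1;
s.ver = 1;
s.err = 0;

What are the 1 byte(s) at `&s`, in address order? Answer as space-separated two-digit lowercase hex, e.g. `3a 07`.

70

chan (2b) val=1 bits=0x1 at bit 6: 0x40
bank (1b) val=1 bits=0x1 at bit 5: 0x60
ver (1b) val=1 bits=0x1 at bit 4: 0x70
err (4b) val=0 bits=0x0 at bit 0: 0x70
word = 0x70 → big-endian bytes:
  [0]=0x70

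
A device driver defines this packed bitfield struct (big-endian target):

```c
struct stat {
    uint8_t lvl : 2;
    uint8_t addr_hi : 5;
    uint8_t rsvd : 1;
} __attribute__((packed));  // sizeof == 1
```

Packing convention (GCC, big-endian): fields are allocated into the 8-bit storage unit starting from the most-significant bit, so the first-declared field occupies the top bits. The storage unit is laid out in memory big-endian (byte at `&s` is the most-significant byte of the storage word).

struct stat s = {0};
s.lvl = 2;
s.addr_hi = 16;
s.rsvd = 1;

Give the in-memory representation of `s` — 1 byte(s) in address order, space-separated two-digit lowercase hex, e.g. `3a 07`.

a1

lvl:2 = 2 → 0x2 << 6 → word 0x80
addr_hi:5 = 16 → 0x10 << 1 → word 0xa0
rsvd:1 = 1 → 0x1 << 0 → word 0xa1
word = 0xa1 → big-endian bytes:
  [0]=0xa1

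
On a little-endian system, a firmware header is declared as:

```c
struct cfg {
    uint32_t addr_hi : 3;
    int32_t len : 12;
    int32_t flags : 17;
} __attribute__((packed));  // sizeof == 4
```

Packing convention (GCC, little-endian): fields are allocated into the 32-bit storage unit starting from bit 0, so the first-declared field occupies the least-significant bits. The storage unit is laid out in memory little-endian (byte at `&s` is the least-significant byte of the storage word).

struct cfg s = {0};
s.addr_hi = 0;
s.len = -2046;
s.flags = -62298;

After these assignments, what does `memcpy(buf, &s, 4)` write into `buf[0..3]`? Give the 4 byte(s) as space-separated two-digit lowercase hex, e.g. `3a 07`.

10 40 53 86

addr_hi:3 = 0 → 0x0 << 0 → word 0x00000000
len:12 = -2046 → 0x802 << 3 → word 0x00004010
flags:17 = -62298 → 0x10ca6 << 15 → word 0x86534010
word = 0x86534010 → little-endian bytes:
  [0]=0x10  [1]=0x40  [2]=0x53  [3]=0x86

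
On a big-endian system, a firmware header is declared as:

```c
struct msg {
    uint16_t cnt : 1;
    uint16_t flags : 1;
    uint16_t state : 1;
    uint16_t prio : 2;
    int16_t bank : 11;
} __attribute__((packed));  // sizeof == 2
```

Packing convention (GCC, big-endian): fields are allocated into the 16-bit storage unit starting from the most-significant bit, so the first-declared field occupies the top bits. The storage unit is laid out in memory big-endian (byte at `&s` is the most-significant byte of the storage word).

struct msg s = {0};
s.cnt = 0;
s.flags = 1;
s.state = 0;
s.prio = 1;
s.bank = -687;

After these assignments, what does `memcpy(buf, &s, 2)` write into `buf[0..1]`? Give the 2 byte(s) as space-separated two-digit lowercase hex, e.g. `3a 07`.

4d 51

[15+:1] cnt=0 & 0x1 = 0x0; word=0x0000
[14+:1] flags=1 & 0x1 = 0x1; word=0x4000
[13+:1] state=0 & 0x1 = 0x0; word=0x4000
[11+:2] prio=1 & 0x3 = 0x1; word=0x4800
[0+:11] bank=-687 & 0x7ff = 0x551; word=0x4d51
word = 0x4d51 → big-endian bytes:
  [0]=0x4d  [1]=0x51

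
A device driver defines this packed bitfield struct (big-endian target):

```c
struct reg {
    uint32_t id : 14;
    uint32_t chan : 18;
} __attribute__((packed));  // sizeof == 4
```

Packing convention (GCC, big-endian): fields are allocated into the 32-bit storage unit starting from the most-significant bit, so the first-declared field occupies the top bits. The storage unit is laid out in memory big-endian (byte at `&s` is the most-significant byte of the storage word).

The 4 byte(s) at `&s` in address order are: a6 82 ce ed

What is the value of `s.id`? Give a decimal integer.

10656

[0]=0xa6 [1]=0x82 [2]=0xce [3]=0xed (big-endian) → word 0xa682ceed
id [18+:14] = (word>>18) & 0x3fff = 10656  ←
chan [0+:18] = (word>>0) & 0x3ffff = 184045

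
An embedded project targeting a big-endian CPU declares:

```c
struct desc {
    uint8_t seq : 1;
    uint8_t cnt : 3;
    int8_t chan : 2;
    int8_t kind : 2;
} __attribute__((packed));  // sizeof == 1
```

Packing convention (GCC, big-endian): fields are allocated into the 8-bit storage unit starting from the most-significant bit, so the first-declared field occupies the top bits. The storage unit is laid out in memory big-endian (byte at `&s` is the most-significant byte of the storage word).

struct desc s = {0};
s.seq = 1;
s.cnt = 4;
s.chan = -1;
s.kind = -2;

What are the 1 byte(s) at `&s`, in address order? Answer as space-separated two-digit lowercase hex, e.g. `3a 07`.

ce

[7+:1] seq=1 & 0x1 = 0x1; word=0x80
[4+:3] cnt=4 & 0x7 = 0x4; word=0xc0
[2+:2] chan=-1 & 0x3 = 0x3; word=0xcc
[0+:2] kind=-2 & 0x3 = 0x2; word=0xce
word = 0xce → big-endian bytes:
  [0]=0xce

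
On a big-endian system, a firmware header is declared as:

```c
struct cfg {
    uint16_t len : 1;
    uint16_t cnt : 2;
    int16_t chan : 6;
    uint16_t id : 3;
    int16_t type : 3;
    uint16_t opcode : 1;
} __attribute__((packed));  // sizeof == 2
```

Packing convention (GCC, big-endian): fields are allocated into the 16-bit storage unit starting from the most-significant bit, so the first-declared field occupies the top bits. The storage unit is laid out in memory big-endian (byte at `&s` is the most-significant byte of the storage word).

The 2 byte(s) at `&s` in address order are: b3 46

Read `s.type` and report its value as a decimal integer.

[0]=0xb3 [1]=0x46 (big-endian) → word 0xb346
len [15+:1] = (word>>15) & 0x1 = 1
cnt [13+:2] = (word>>13) & 0x3 = 1
chan [7+:6] = (word>>7) & 0x3f = 38
id [4+:3] = (word>>4) & 0x7 = 4
type [1+:3] = (word>>1) & 0x7 = 3  ←
opcode [0+:1] = (word>>0) & 0x1 = 0
type signed 3b, MSB=0: value = 3

3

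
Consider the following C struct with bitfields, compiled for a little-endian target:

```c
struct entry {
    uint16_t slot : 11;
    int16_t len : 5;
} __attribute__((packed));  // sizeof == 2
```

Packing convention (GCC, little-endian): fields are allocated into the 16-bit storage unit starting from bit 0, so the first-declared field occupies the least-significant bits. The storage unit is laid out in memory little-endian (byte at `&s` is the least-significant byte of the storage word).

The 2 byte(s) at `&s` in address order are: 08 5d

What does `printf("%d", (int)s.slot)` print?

[0]=0x08 [1]=0x5d (little-endian) → word 0x5d08
slot [0+:11] = (word>>0) & 0x7ff = 1288  ←
len [11+:5] = (word>>11) & 0x1f = 11

1288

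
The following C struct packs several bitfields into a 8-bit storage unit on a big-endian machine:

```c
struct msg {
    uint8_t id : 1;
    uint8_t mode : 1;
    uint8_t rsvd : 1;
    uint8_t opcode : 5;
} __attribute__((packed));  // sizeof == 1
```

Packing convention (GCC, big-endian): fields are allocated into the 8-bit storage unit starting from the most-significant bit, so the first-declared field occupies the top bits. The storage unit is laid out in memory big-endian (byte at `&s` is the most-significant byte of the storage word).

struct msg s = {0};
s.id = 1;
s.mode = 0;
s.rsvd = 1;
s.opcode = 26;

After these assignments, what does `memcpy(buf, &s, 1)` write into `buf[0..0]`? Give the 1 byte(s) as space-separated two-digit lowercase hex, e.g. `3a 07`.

ba

id:1 = 1 → 0x1 << 7 → word 0x80
mode:1 = 0 → 0x0 << 6 → word 0x80
rsvd:1 = 1 → 0x1 << 5 → word 0xa0
opcode:5 = 26 → 0x1a << 0 → word 0xba
word = 0xba → big-endian bytes:
  [0]=0xba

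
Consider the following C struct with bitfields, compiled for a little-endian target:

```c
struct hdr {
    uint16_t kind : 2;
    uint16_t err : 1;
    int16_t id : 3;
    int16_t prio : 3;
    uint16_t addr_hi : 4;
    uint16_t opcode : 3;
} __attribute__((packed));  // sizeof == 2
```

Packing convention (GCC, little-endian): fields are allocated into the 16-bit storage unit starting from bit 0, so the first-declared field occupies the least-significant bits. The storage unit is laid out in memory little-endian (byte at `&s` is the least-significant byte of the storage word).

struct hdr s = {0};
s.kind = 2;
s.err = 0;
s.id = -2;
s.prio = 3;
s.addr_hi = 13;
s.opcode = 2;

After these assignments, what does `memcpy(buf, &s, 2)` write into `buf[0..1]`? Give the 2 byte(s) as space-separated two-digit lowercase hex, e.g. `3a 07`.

f2 5a

kind:2 = 2 → 0x2 << 0 → word 0x0002
err:1 = 0 → 0x0 << 2 → word 0x0002
id:3 = -2 → 0x6 << 3 → word 0x0032
prio:3 = 3 → 0x3 << 6 → word 0x00f2
addr_hi:4 = 13 → 0xd << 9 → word 0x1af2
opcode:3 = 2 → 0x2 << 13 → word 0x5af2
word = 0x5af2 → little-endian bytes:
  [0]=0xf2  [1]=0x5a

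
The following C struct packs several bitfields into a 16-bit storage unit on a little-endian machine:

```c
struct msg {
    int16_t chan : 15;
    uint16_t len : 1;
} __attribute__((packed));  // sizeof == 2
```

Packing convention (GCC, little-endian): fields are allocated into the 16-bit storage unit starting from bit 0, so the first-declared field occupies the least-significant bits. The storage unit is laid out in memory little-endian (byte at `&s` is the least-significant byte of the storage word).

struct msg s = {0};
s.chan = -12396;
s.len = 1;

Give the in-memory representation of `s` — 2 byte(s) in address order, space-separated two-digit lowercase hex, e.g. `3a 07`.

94 cf

chan (15b) val=-12396 bits=0x4f94 at bit 0: 0x4f94
len (1b) val=1 bits=0x1 at bit 15: 0xcf94
word = 0xcf94 → little-endian bytes:
  [0]=0x94  [1]=0xcf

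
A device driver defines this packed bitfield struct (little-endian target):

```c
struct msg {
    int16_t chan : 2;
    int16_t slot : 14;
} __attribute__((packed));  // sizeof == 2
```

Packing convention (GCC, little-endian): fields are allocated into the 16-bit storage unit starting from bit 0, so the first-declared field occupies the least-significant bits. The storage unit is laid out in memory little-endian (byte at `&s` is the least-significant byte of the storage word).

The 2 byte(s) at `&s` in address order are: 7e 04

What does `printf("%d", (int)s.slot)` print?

287

[0]=0x7e [1]=0x04 (little-endian) → word 0x047e
chan:2 @ bit 0 → (0x047e>>0)&0x3 = 0x2
slot:14 @ bit 2 → (0x047e>>2)&0x3fff = 0x11f  ←
slot signed 14b, MSB=0: value = 287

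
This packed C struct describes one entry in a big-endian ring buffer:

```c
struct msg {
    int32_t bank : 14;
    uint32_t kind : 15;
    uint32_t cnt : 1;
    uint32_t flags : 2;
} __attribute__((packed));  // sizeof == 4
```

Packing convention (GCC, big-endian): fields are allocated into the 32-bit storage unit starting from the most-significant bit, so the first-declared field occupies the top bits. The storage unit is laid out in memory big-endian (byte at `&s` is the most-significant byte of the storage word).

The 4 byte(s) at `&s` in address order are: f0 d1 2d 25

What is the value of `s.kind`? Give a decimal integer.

9636

[0]=0xf0 [1]=0xd1 [2]=0x2d [3]=0x25 (big-endian) → word 0xf0d12d25
bank:14 @ bit 18 → (0xf0d12d25>>18)&0x3fff = 0x3c34
kind:15 @ bit 3 → (0xf0d12d25>>3)&0x7fff = 0x25a4  ←
cnt:1 @ bit 2 → (0xf0d12d25>>2)&0x1 = 0x1
flags:2 @ bit 0 → (0xf0d12d25>>0)&0x3 = 0x1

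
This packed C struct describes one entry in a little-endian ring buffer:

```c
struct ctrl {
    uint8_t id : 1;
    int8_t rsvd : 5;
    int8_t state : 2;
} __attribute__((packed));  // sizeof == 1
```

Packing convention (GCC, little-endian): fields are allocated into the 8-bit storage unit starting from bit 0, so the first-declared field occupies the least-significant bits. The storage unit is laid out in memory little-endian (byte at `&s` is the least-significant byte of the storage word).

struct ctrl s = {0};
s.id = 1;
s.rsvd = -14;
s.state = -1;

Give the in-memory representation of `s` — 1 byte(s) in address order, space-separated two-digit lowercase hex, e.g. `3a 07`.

e5

[0+:1] id=1 & 0x1 = 0x1; word=0x01
[1+:5] rsvd=-14 & 0x1f = 0x12; word=0x25
[6+:2] state=-1 & 0x3 = 0x3; word=0xe5
word = 0xe5 → little-endian bytes:
  [0]=0xe5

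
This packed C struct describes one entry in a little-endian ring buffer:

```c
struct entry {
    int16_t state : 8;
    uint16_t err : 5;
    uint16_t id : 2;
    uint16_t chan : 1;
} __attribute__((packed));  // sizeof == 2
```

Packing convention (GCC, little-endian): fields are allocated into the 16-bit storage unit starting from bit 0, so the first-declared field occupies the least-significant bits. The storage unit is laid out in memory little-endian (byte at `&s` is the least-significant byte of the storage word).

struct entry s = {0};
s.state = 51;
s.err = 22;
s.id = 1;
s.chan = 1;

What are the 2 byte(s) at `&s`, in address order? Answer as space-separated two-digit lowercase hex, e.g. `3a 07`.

33 b6

state (8b) val=51 bits=0x33 at bit 0: 0x0033
err (5b) val=22 bits=0x16 at bit 8: 0x1633
id (2b) val=1 bits=0x1 at bit 13: 0x3633
chan (1b) val=1 bits=0x1 at bit 15: 0xb633
word = 0xb633 → little-endian bytes:
  [0]=0x33  [1]=0xb6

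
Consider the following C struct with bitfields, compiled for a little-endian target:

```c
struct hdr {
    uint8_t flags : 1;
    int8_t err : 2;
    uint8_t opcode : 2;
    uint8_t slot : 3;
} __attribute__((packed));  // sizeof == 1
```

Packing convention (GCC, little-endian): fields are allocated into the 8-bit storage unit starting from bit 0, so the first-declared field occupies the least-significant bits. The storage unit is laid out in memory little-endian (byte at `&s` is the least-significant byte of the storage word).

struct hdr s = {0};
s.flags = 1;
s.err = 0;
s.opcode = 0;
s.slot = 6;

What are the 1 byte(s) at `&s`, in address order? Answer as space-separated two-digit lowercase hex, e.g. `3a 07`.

c1

flags:1 = 1 → 0x1 << 0 → word 0x01
err:2 = 0 → 0x0 << 1 → word 0x01
opcode:2 = 0 → 0x0 << 3 → word 0x01
slot:3 = 6 → 0x6 << 5 → word 0xc1
word = 0xc1 → little-endian bytes:
  [0]=0xc1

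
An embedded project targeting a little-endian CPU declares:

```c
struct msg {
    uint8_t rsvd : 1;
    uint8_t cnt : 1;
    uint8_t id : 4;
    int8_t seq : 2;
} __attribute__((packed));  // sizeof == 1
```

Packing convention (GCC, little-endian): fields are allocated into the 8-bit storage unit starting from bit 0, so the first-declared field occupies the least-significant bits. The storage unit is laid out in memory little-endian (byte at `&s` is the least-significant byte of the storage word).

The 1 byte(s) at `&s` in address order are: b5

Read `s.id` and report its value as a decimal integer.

[0]=0xb5 (little-endian) → word 0xb5
rsvd [0+:1] = (word>>0) & 0x1 = 1
cnt [1+:1] = (word>>1) & 0x1 = 0
id [2+:4] = (word>>2) & 0xf = 13  ←
seq [6+:2] = (word>>6) & 0x3 = 2

13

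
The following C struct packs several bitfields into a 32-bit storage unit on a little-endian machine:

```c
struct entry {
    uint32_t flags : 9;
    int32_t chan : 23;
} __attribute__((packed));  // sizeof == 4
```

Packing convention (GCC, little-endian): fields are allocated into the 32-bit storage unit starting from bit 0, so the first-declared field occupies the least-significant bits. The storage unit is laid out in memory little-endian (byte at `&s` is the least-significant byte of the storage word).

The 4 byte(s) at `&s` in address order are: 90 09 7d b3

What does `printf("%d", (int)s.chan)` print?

[0]=0x90 [1]=0x09 [2]=0x7d [3]=0xb3 (little-endian) → word 0xb37d0990
flags:9 @ bit 0 → (0xb37d0990>>0)&0x1ff = 0x190
chan:23 @ bit 9 → (0xb37d0990>>9)&0x7fffff = 0x59be84  ←
chan signed 23b, MSB=1: 5881476 - 8388608 = -2507132

-2507132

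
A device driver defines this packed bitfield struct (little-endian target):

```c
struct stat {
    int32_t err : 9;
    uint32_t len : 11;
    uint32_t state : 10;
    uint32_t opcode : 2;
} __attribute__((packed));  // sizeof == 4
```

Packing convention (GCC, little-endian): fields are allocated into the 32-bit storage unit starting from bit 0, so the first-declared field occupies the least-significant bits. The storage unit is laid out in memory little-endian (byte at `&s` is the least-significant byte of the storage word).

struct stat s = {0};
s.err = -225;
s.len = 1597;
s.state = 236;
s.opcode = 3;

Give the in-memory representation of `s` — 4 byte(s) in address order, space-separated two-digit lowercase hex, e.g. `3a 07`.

1f 7b cc ce

err:9 = -225 → 0x11f << 0 → word 0x0000011f
len:11 = 1597 → 0x63d << 9 → word 0x000c7b1f
state:10 = 236 → 0xec << 20 → word 0x0ecc7b1f
opcode:2 = 3 → 0x3 << 30 → word 0xcecc7b1f
word = 0xcecc7b1f → little-endian bytes:
  [0]=0x1f  [1]=0x7b  [2]=0xcc  [3]=0xce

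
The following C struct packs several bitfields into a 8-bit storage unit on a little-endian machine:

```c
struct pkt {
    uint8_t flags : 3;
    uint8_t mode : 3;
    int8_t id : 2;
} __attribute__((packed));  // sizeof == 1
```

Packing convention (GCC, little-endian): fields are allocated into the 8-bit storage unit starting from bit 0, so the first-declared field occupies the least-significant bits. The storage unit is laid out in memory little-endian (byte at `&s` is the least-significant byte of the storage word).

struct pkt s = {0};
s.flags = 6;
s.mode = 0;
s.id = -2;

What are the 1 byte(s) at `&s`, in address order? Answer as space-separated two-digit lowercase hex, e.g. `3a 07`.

86

flags (3b) val=6 bits=0x6 at bit 0: 0x06
mode (3b) val=0 bits=0x0 at bit 3: 0x06
id (2b) val=-2 bits=0x2 at bit 6: 0x86
word = 0x86 → little-endian bytes:
  [0]=0x86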